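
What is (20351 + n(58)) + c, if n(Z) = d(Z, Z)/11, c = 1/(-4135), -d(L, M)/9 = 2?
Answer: 925590794/45485 ≈ 20349.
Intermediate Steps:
d(L, M) = -18 (d(L, M) = -9*2 = -18)
c = -1/4135 ≈ -0.00024184
n(Z) = -18/11
(20351 + n(58)) + c = (20351 - 18/11) - 1/4135 = 223843/11 - 1/4135 = 925590794/45485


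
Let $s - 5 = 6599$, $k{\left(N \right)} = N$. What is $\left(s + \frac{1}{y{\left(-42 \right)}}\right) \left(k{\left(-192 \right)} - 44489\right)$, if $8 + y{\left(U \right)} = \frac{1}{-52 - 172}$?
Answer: $- \frac{529056461388}{1793} \approx -2.9507 \cdot 10^{8}$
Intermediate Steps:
$y{\left(U \right)} = - \frac{1793}{224}$ ($y{\left(U \right)} = -8 + \frac{1}{-52 - 172} = -8 + \frac{1}{-224} = -8 - \frac{1}{224} = - \frac{1793}{224}$)
$s = 6604$ ($s = 5 + 6599 = 6604$)
$\left(s + \frac{1}{y{\left(-42 \right)}}\right) \left(k{\left(-192 \right)} - 44489\right) = \left(6604 + \frac{1}{- \frac{1793}{224}}\right) \left(-192 - 44489\right) = \left(6604 - \frac{224}{1793}\right) \left(-44681\right) = \frac{11840748}{1793} \left(-44681\right) = - \frac{529056461388}{1793}$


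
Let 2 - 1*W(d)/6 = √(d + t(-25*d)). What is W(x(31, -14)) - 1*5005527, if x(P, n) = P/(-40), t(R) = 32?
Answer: -5005515 - 3*√12490/10 ≈ -5.0056e+6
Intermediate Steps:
x(P, n) = -P/40 (x(P, n) = P*(-1/40) = -P/40)
W(d) = 12 - 6*√(32 + d) (W(d) = 12 - 6*√(d + 32) = 12 - 6*√(32 + d))
W(x(31, -14)) - 1*5005527 = (12 - 6*√(32 - 1/40*31)) - 1*5005527 = (12 - 6*√(32 - 31/40)) - 5005527 = (12 - 3*√12490/10) - 5005527 = -5005515 - 3*√12490/10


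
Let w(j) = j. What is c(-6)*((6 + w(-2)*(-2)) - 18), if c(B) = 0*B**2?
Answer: 0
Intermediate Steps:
c(B) = 0
c(-6)*((6 + w(-2)*(-2)) - 18) = 0*((6 - 2*(-2)) - 18) = 0*((6 + 4) - 18) = 0*(10 - 18) = 0*(-8) = 0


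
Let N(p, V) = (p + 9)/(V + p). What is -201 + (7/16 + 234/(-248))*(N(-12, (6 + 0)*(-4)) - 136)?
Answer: -786971/5952 ≈ -132.22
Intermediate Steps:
N(p, V) = (9 + p)/(V + p)
-201 + (7/16 + 234/(-248))*(N(-12, (6 + 0)*(-4)) - 136) = -201 + (7/16 + 234/(-248))*((9 - 12)/((6 + 0)*(-4) - 12) - 136) = -201 + (7*(1/16) + 234*(-1/248))*(-3/(6*(-4) - 12) - 136) = -201 + (7/16 - 117/124)*(-3/(-24 - 12) - 136) = -201 - 251*(-3/(-36) - 136)/496 = -201 - 251*(-1/36*(-3) - 136)/496 = -201 - 251*(1/12 - 136)/496 = -201 - 251/496*(-1631/12) = -201 + 409381/5952 = -786971/5952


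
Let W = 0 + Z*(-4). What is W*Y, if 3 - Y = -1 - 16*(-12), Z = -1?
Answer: -752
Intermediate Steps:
Y = -188 (Y = 3 - (-1 - 16*(-12)) = 3 - (-1 + 192) = 3 - 1*191 = 3 - 191 = -188)
W = 4 (W = 0 - 1*(-4) = 0 + 4 = 4)
W*Y = 4*(-188) = -752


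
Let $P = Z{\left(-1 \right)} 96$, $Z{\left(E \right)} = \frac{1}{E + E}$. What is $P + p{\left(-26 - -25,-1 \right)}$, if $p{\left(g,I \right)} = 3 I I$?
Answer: $-45$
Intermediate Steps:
$Z{\left(E \right)} = \frac{1}{2 E}$
$p{\left(g,I \right)} = 3 I^{2}$
$P = -48$ ($P = \frac{1}{2 \left(-1\right)} 96 = \frac{1}{2} \left(-1\right) 96 = \left(- \frac{1}{2}\right) 96 = -48$)
$P + p{\left(-26 - -25,-1 \right)} = -48 + 3 \left(-1\right)^{2} = -48 + 3 \cdot 1 = -48 + 3 = -45$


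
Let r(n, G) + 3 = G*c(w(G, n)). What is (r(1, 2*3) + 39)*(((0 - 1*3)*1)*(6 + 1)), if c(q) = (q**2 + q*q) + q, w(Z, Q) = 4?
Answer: -5292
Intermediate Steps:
c(q) = q + 2*q**2 (c(q) = (q**2 + q**2) + q = 2*q**2 + q = q + 2*q**2)
r(n, G) = -3 + 36*G (r(n, G) = -3 + G*(4*(1 + 2*4)) = -3 + G*(4*(1 + 8)) = -3 + G*(4*9) = -3 + G*36 = -3 + 36*G)
(r(1, 2*3) + 39)*(((0 - 1*3)*1)*(6 + 1)) = ((-3 + 36*(2*3)) + 39)*(((0 - 1*3)*1)*(6 + 1)) = ((-3 + 36*6) + 39)*(((0 - 3)*1)*7) = ((-3 + 216) + 39)*(-3*1*7) = (213 + 39)*(-3*7) = 252*(-21) = -5292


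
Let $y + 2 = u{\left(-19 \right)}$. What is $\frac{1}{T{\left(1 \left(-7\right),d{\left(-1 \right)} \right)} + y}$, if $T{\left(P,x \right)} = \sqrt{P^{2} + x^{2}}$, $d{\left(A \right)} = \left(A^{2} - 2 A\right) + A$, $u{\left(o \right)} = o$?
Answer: $- \frac{21}{388} - \frac{\sqrt{53}}{388} \approx -0.072887$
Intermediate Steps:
$y = -21$ ($y = -2 - 19 = -21$)
$d{\left(A \right)} = A^{2} - A$
$\frac{1}{T{\left(1 \left(-7\right),d{\left(-1 \right)} \right)} + y} = \frac{1}{\sqrt{\left(1 \left(-7\right)\right)^{2} + \left(- (-1 - 1)\right)^{2}} - 21} = \frac{1}{\sqrt{\left(-7\right)^{2} + \left(\left(-1\right) \left(-2\right)\right)^{2}} - 21} = \frac{1}{\sqrt{49 + 2^{2}} - 21} = \frac{1}{\sqrt{49 + 4} - 21} = \frac{1}{\sqrt{53} - 21} = \frac{1}{-21 + \sqrt{53}}$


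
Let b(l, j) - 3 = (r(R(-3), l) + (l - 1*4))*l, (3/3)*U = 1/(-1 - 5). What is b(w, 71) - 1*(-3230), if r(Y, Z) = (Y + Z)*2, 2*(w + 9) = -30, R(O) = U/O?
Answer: 15163/3 ≈ 5054.3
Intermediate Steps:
U = -⅙ (U = 1/(-1 - 5) = 1/(-6) = -⅙ ≈ -0.16667)
R(O) = -1/(6*O)
w = -24 (w = -9 + (½)*(-30) = -9 - 15 = -24)
r(Y, Z) = 2*Y + 2*Z
b(l, j) = 3 + l*(-35/9 + 3*l) (b(l, j) = 3 + ((2*(-⅙/(-3)) + 2*l) + (l - 1*4))*l = 3 + ((2*(-⅙*(-⅓)) + 2*l) + (l - 4))*l = 3 + ((2*(1/18) + 2*l) + (-4 + l))*l = 3 + ((⅑ + 2*l) + (-4 + l))*l = 3 + (-35/9 + 3*l)*l = 3 + l*(-35/9 + 3*l))
b(w, 71) - 1*(-3230) = (3 + 3*(-24)² - 35/9*(-24)) - 1*(-3230) = (3 + 3*576 + 280/3) + 3230 = (3 + 1728 + 280/3) + 3230 = 5473/3 + 3230 = 15163/3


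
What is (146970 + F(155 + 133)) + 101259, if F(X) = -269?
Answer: 247960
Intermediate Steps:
(146970 + F(155 + 133)) + 101259 = (146970 - 269) + 101259 = 146701 + 101259 = 247960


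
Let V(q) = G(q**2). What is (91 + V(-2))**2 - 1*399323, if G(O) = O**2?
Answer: -387874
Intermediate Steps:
V(q) = q**4 (V(q) = (q**2)**2 = q**4)
(91 + V(-2))**2 - 1*399323 = (91 + (-2)**4)**2 - 1*399323 = (91 + 16)**2 - 399323 = 107**2 - 399323 = 11449 - 399323 = -387874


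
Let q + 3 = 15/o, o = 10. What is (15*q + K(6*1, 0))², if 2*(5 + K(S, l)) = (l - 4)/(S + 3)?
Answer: 249001/324 ≈ 768.52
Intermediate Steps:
q = -3/2 (q = -3 + 15/10 = -3 + 15*(⅒) = -3 + 3/2 = -3/2 ≈ -1.5000)
K(S, l) = -5 + (-4 + l)/(2*(3 + S)) (K(S, l) = -5 + ((l - 4)/(S + 3))/2 = -5 + ((-4 + l)/(3 + S))/2 = -5 + (-4 + l)/(2*(3 + S)))
(15*q + K(6*1, 0))² = (15*(-3/2) + (-34 + 0 - 60)/(2*(3 + 6*1)))² = (-45/2 + (-34 + 0 - 10*6)/(2*(3 + 6)))² = (-45/2 + (½)*(-34 + 0 - 60)/9)² = (-45/2 + (½)*(⅑)*(-94))² = (-45/2 - 47/9)² = (-499/18)² = 249001/324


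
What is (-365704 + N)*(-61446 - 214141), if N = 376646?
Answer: -3015472954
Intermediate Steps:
(-365704 + N)*(-61446 - 214141) = (-365704 + 376646)*(-61446 - 214141) = 10942*(-275587) = -3015472954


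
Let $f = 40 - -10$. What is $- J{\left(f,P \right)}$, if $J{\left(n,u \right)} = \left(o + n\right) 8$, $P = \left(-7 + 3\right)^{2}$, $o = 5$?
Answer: $-440$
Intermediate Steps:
$P = 16$ ($P = \left(-4\right)^{2} = 16$)
$f = 50$ ($f = 40 + 10 = 50$)
$J{\left(n,u \right)} = 40 + 8 n$ ($J{\left(n,u \right)} = \left(5 + n\right) 8 = 40 + 8 n$)
$- J{\left(f,P \right)} = - (40 + 8 \cdot 50) = - (40 + 400) = \left(-1\right) 440 = -440$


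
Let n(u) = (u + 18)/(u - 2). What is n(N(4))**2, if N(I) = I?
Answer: 121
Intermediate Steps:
n(u) = (18 + u)/(-2 + u)
n(N(4))**2 = ((18 + 4)/(-2 + 4))**2 = (22/2)**2 = ((1/2)*22)**2 = 11**2 = 121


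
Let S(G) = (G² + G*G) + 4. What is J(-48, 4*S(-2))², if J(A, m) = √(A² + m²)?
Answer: 4608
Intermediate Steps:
S(G) = 4 + 2*G² (S(G) = (G² + G²) + 4 = 2*G² + 4 = 4 + 2*G²)
J(-48, 4*S(-2))² = (√((-48)² + (4*(4 + 2*(-2)²))²))² = (√(2304 + (4*(4 + 2*4))²))² = (√(2304 + (4*(4 + 8))²))² = (√(2304 + (4*12)²))² = (√(2304 + 48²))² = (√(2304 + 2304))² = (√4608)² = (48*√2)² = 4608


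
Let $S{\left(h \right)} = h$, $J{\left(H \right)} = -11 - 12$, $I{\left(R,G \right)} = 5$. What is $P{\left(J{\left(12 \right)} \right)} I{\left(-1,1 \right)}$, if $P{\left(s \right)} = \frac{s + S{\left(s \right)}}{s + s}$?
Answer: $5$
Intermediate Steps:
$J{\left(H \right)} = -23$
$P{\left(s \right)} = 1$ ($P{\left(s \right)} = \frac{s + s}{s + s} = \frac{2 s}{2 s} = 2 s \frac{1}{2 s} = 1$)
$P{\left(J{\left(12 \right)} \right)} I{\left(-1,1 \right)} = 1 \cdot 5 = 5$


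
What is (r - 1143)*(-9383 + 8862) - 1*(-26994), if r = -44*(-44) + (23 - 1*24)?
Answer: -385638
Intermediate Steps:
r = 1935 (r = 1936 + (23 - 24) = 1936 - 1 = 1935)
(r - 1143)*(-9383 + 8862) - 1*(-26994) = (1935 - 1143)*(-9383 + 8862) - 1*(-26994) = 792*(-521) + 26994 = -412632 + 26994 = -385638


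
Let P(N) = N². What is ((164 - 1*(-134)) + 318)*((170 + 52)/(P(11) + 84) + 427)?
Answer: 54058312/205 ≈ 2.6370e+5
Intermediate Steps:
((164 - 1*(-134)) + 318)*((170 + 52)/(P(11) + 84) + 427) = ((164 - 1*(-134)) + 318)*((170 + 52)/(11² + 84) + 427) = ((164 + 134) + 318)*(222/(121 + 84) + 427) = (298 + 318)*(222/205 + 427) = 616*(222*(1/205) + 427) = 616*(222/205 + 427) = 616*(87757/205) = 54058312/205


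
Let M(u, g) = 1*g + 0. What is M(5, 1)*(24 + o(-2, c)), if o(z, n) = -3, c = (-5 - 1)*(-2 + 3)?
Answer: 21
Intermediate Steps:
c = -6 (c = -6*1 = -6)
M(u, g) = g (M(u, g) = g + 0 = g)
M(5, 1)*(24 + o(-2, c)) = 1*(24 - 3) = 1*21 = 21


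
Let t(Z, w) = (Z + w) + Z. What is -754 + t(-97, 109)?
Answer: -839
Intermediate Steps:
t(Z, w) = w + 2*Z
-754 + t(-97, 109) = -754 + (109 + 2*(-97)) = -754 + (109 - 194) = -754 - 85 = -839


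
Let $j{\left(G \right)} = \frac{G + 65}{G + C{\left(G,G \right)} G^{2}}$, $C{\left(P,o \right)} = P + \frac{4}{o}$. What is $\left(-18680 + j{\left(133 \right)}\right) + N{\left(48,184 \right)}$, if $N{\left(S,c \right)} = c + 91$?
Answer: $- \frac{2406251284}{130739} \approx -18405.0$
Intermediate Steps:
$N{\left(S,c \right)} = 91 + c$
$j{\left(G \right)} = \frac{65 + G}{G + G^{2} \left(G + \frac{4}{G}\right)}$ ($j{\left(G \right)} = \frac{G + 65}{G + \left(G + \frac{4}{G}\right) G^{2}} = \frac{65 + G}{G + G^{2} \left(G + \frac{4}{G}\right)}$)
$\left(-18680 + j{\left(133 \right)}\right) + N{\left(48,184 \right)} = \left(-18680 + \frac{65 + 133}{133 \left(5 + 133^{2}\right)}\right) + \left(91 + 184\right) = \left(-18680 + \frac{1}{133} \frac{1}{5 + 17689} \cdot 198\right) + 275 = \left(-18680 + \frac{1}{133} \cdot \frac{1}{17694} \cdot 198\right) + 275 = \left(-18680 + \frac{11}{130739}\right) + 275 = - \frac{2442204509}{130739} + 275 = - \frac{2406251284}{130739}$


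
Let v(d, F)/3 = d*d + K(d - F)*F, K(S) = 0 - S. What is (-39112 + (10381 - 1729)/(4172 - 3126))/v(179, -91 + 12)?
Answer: -20451250/82251687 ≈ -0.24864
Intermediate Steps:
K(S) = -S
v(d, F) = 3*d**2 + 3*F*(F - d) (v(d, F) = 3*(d*d + (-(d - F))*F) = 3*(d**2 + (F - d)*F) = 3*(d**2 + F*(F - d)) = 3*d**2 + 3*F*(F - d))
(-39112 + (10381 - 1729)/(4172 - 3126))/v(179, -91 + 12) = (-39112 + (10381 - 1729)/(4172 - 3126))/(3*179**2 + 3*(-91 + 12)*((-91 + 12) - 1*179)) = (-39112 + 8652/1046)/(3*32041 + 3*(-79)*(-79 - 179)) = (-39112 + 8652*(1/1046))/(96123 + 3*(-79)*(-258)) = (-39112 + 4326/523)/(96123 + 61146) = -20451250/523/157269 = -20451250/523*1/157269 = -20451250/82251687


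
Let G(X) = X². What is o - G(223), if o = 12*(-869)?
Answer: -60157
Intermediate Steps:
o = -10428
o - G(223) = -10428 - 1*223² = -10428 - 1*49729 = -10428 - 49729 = -60157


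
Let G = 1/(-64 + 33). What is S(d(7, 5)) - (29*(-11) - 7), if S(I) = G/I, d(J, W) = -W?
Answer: 50531/155 ≈ 326.01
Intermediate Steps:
G = -1/31 (G = 1/(-31) = -1/31 ≈ -0.032258)
S(I) = -1/(31*I)
S(d(7, 5)) - (29*(-11) - 7) = -1/(31*((-1*5))) - (29*(-11) - 7) = -1/31/(-5) - (-319 - 7) = -1/31*(-1/5) - 1*(-326) = 1/155 + 326 = 50531/155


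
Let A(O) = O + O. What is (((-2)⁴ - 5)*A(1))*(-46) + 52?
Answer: -960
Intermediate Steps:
A(O) = 2*O
(((-2)⁴ - 5)*A(1))*(-46) + 52 = (((-2)⁴ - 5)*(2*1))*(-46) + 52 = ((16 - 5)*2)*(-46) + 52 = (11*2)*(-46) + 52 = 22*(-46) + 52 = -1012 + 52 = -960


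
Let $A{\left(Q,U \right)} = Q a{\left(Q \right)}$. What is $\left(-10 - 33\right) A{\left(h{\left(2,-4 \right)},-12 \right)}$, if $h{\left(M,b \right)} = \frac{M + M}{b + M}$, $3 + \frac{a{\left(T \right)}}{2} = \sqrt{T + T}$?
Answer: $-516 + 344 i \approx -516.0 + 344.0 i$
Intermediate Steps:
$a{\left(T \right)} = -6 + 2 \sqrt{2} \sqrt{T}$ ($a{\left(T \right)} = -6 + 2 \sqrt{T + T} = -6 + 2 \sqrt{2 T} = -6 + 2 \sqrt{2} \sqrt{T}$)
$h{\left(M,b \right)} = \frac{2 M}{M + b}$
$A{\left(Q,U \right)} = Q \left(-6 + 2 \sqrt{2} \sqrt{Q}\right)$
$\left(-10 - 33\right) A{\left(h{\left(2,-4 \right)},-12 \right)} = \left(-10 - 33\right) 2 \cdot 2 \cdot 2 \frac{1}{2 - 4} \left(-3 + \sqrt{2} \sqrt{2 \cdot 2 \frac{1}{2 - 4}}\right) = - 43 \cdot 2 \cdot 2 \cdot 2 \frac{1}{-2} \left(-3 + \sqrt{2} \sqrt{2 \cdot 2 \frac{1}{-2}}\right) = - 43 \cdot 2 \cdot 2 \cdot 2 \left(- \frac{1}{2}\right) \left(-3 + \sqrt{2} \sqrt{2 \cdot 2 \left(- \frac{1}{2}\right)}\right) = - 43 \cdot 2 \left(-2\right) \left(-3 + \sqrt{2} \sqrt{-2}\right) = - 43 \cdot 2 \left(-2\right) \left(-3 + \sqrt{2} i \sqrt{2}\right) = - 43 \cdot 2 \left(-2\right) \left(-3 + 2 i\right) = - 43 \left(12 - 8 i\right) = -516 + 344 i$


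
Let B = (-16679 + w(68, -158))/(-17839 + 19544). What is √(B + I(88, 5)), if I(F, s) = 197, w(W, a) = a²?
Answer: √23472394/341 ≈ 14.208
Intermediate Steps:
B = 1657/341 (B = (-16679 + (-158)²)/(-17839 + 19544) = (-16679 + 24964)/1705 = 8285*(1/1705) = 1657/341 ≈ 4.8592)
√(B + I(88, 5)) = √(1657/341 + 197) = √(68834/341) = √23472394/341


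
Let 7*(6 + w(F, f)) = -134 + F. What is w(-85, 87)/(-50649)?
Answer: 87/118181 ≈ 0.00073616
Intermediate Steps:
w(F, f) = -176/7 + F/7 (w(F, f) = -6 + (-134 + F)/7 = -6 + (-134/7 + F/7) = -176/7 + F/7)
w(-85, 87)/(-50649) = (-176/7 + (1/7)*(-85))/(-50649) = (-176/7 - 85/7)*(-1/50649) = -261/7*(-1/50649) = 87/118181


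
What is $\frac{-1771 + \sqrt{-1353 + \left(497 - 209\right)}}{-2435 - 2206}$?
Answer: $\frac{253}{663} - \frac{i \sqrt{1065}}{4641} \approx 0.3816 - 0.0070317 i$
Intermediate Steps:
$\frac{-1771 + \sqrt{-1353 + \left(497 - 209\right)}}{-2435 - 2206} = \frac{-1771 + \sqrt{-1353 + \left(497 - 209\right)}}{-4641} = \left(-1771 + \sqrt{-1353 + 288}\right) \left(- \frac{1}{4641}\right) = \left(-1771 + \sqrt{-1065}\right) \left(- \frac{1}{4641}\right) = \left(-1771 + i \sqrt{1065}\right) \left(- \frac{1}{4641}\right) = \frac{253}{663} - \frac{i \sqrt{1065}}{4641}$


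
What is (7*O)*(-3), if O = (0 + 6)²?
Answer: -756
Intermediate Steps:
O = 36 (O = 6² = 36)
(7*O)*(-3) = (7*36)*(-3) = 252*(-3) = -756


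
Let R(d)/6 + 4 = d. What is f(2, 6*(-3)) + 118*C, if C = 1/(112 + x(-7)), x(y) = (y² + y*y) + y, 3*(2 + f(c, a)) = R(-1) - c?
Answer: -7360/609 ≈ -12.085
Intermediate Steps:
R(d) = -24 + 6*d
f(c, a) = -12 - c/3 (f(c, a) = -2 + ((-24 + 6*(-1)) - c)/3 = -2 + ((-24 - 6) - c)/3 = -2 + (-30 - c)/3 = -2 + (-10 - c/3) = -12 - c/3)
x(y) = y + 2*y² (x(y) = (y² + y²) + y = 2*y² + y = y + 2*y²)
C = 1/203 (C = 1/(112 - 7*(1 + 2*(-7))) = 1/(112 - 7*(1 - 14)) = 1/(112 - 7*(-13)) = 1/(112 + 91) = 1/203 ≈ 0.0049261)
f(2, 6*(-3)) + 118*C = (-12 - ⅓*2) + 118*(1/203) = (-12 - ⅔) + 118/203 = -38/3 + 118/203 = -7360/609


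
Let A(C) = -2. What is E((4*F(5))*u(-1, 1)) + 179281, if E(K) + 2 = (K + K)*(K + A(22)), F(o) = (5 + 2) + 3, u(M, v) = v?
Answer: 182319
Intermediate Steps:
F(o) = 10 (F(o) = 7 + 3 = 10)
E(K) = -2 + 2*K*(-2 + K) (E(K) = -2 + (K + K)*(K - 2) = -2 + (2*K)*(-2 + K) = -2 + 2*K*(-2 + K))
E((4*F(5))*u(-1, 1)) + 179281 = (-2 - 4*4*10 + 2*((4*10)*1)²) + 179281 = (-2 - 160 + 2*(40*1)²) + 179281 = (-2 - 4*40 + 2*40²) + 179281 = (-2 - 160 + 2*1600) + 179281 = (-2 - 160 + 3200) + 179281 = 3038 + 179281 = 182319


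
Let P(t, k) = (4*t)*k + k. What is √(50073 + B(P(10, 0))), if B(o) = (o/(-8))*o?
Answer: √50073 ≈ 223.77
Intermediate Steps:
P(t, k) = k + 4*k*t (P(t, k) = 4*k*t + k = k + 4*k*t)
B(o) = -o²/8 (B(o) = (o*(-⅛))*o = (-o/8)*o = -o²/8)
√(50073 + B(P(10, 0))) = √(50073 - (0*(1 + 4*10))²/8) = √(50073 - (0*(1 + 40))²/8) = √(50073 - (0*41)²/8) = √(50073 - ⅛*0²) = √(50073 - ⅛*0) = √(50073 + 0) = √50073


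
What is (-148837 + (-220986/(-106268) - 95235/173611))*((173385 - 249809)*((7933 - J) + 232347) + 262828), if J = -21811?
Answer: 13749989569169748283829790/4612323437 ≈ 2.9811e+15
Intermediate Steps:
(-148837 + (-220986/(-106268) - 95235/173611))*((173385 - 249809)*((7933 - J) + 232347) + 262828) = (-148837 + (-220986/(-106268) - 95235/173611))*((173385 - 249809)*((7933 - 1*(-21811)) + 232347) + 262828) = (-148837 + (-220986*(-1/106268) - 95235*1/173611))*(-76424*((7933 + 21811) + 232347) + 262828) = (-148837 + (110493/53134 - 95235/173611))*(-76424*(29744 + 232347) + 262828) = (-148837 + 14122583733/9224646874)*(-76424*262091 + 262828) = -1372954644201805*(-20030042584 + 262828)/9224646874 = -1372954644201805/9224646874*(-20029779756) = 13749989569169748283829790/4612323437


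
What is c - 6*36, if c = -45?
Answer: -261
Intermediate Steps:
c - 6*36 = -45 - 6*36 = -45 - 216 = -261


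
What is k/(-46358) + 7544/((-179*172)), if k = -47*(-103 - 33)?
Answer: -68315206/178408763 ≈ -0.38291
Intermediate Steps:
k = 6392 (k = -47*(-136) = 6392)
k/(-46358) + 7544/((-179*172)) = 6392/(-46358) + 7544/((-179*172)) = 6392*(-1/46358) + 7544/(-30788) = -3196/23179 + 7544*(-1/30788) = -3196/23179 - 1886/7697 = -68315206/178408763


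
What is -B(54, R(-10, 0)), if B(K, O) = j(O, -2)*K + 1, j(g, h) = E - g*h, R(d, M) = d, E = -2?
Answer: 1187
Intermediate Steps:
j(g, h) = -2 - g*h
B(K, O) = 1 + K*(-2 + 2*O) (B(K, O) = (-2 - 1*O*(-2))*K + 1 = (-2 + 2*O)*K + 1 = K*(-2 + 2*O) + 1 = 1 + K*(-2 + 2*O))
-B(54, R(-10, 0)) = -(1 + 2*54*(-1 - 10)) = -(1 + 2*54*(-11)) = -(1 - 1188) = -1*(-1187) = 1187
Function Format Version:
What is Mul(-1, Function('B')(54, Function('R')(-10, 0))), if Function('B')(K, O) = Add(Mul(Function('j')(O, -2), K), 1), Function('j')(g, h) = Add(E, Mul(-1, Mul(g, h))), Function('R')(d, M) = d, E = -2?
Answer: 1187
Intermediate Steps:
Function('j')(g, h) = Add(-2, Mul(-1, g, h)) (Function('j')(g, h) = Add(-2, Mul(-1, Mul(g, h))) = Add(-2, Mul(-1, g, h)))
Function('B')(K, O) = Add(1, Mul(K, Add(-2, Mul(2, O)))) (Function('B')(K, O) = Add(Mul(Add(-2, Mul(-1, O, -2)), K), 1) = Add(Mul(Add(-2, Mul(2, O)), K), 1) = Add(Mul(K, Add(-2, Mul(2, O))), 1) = Add(1, Mul(K, Add(-2, Mul(2, O)))))
Mul(-1, Function('B')(54, Function('R')(-10, 0))) = Mul(-1, Add(1, Mul(2, 54, Add(-1, -10)))) = Mul(-1, Add(1, Mul(2, 54, -11))) = Mul(-1, Add(1, -1188)) = Mul(-1, -1187) = 1187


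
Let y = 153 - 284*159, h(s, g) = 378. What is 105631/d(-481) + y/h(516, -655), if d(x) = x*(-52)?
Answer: -25849679/225108 ≈ -114.83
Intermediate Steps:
d(x) = -52*x
y = -45003 (y = 153 - 45156 = -45003)
105631/d(-481) + y/h(516, -655) = 105631/((-52*(-481))) - 45003/378 = 105631/25012 - 45003*1/378 = 105631*(1/25012) - 2143/18 = 105631/25012 - 2143/18 = -25849679/225108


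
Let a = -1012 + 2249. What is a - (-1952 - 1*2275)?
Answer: 5464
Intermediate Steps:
a = 1237
a - (-1952 - 1*2275) = 1237 - (-1952 - 1*2275) = 1237 - (-1952 - 2275) = 1237 - 1*(-4227) = 1237 + 4227 = 5464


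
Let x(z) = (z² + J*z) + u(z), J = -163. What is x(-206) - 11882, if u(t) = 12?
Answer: 64144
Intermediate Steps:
x(z) = 12 + z² - 163*z (x(z) = (z² - 163*z) + 12 = 12 + z² - 163*z)
x(-206) - 11882 = (12 + (-206)² - 163*(-206)) - 11882 = (12 + 42436 + 33578) - 11882 = 76026 - 11882 = 64144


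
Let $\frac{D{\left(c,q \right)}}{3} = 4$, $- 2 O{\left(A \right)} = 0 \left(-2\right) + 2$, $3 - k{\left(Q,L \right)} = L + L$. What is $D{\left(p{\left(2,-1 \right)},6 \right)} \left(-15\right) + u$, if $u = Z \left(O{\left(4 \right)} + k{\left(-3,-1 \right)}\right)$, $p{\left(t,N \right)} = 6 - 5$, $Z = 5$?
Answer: $-160$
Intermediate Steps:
$k{\left(Q,L \right)} = 3 - 2 L$ ($k{\left(Q,L \right)} = 3 - \left(L + L\right) = 3 - 2 L$)
$O{\left(A \right)} = -1$ ($O{\left(A \right)} = - \frac{0 \left(-2\right) + 2}{2} = - \frac{0 + 2}{2} = \left(- \frac{1}{2}\right) 2 = -1$)
$p{\left(t,N \right)} = 1$
$D{\left(c,q \right)} = 12$ ($D{\left(c,q \right)} = 3 \cdot 4 = 12$)
$u = 20$ ($u = 5 \left(-1 + \left(3 - -2\right)\right) = 5 \left(-1 + \left(3 + 2\right)\right) = 5 \left(-1 + 5\right) = 5 \cdot 4 = 20$)
$D{\left(p{\left(2,-1 \right)},6 \right)} \left(-15\right) + u = 12 \left(-15\right) + 20 = -180 + 20 = -160$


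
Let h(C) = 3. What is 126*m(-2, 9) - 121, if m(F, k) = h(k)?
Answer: 257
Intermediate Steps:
m(F, k) = 3
126*m(-2, 9) - 121 = 126*3 - 121 = 378 - 121 = 257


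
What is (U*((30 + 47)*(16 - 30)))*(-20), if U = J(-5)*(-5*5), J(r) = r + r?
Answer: 5390000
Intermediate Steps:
J(r) = 2*r
U = 250 (U = (2*(-5))*(-5*5) = -10*(-25) = 250)
(U*((30 + 47)*(16 - 30)))*(-20) = (250*((30 + 47)*(16 - 30)))*(-20) = (250*(77*(-14)))*(-20) = (250*(-1078))*(-20) = -269500*(-20) = 5390000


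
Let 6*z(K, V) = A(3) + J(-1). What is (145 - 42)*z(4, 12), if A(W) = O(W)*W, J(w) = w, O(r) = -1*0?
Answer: -103/6 ≈ -17.167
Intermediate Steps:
O(r) = 0
A(W) = 0 (A(W) = 0*W = 0)
z(K, V) = -⅙ (z(K, V) = (0 - 1)/6 = (⅙)*(-1) = -⅙)
(145 - 42)*z(4, 12) = (145 - 42)*(-⅙) = 103*(-⅙) = -103/6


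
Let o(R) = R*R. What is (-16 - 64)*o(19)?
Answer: -28880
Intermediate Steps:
o(R) = R²
(-16 - 64)*o(19) = (-16 - 64)*19² = -80*361 = -28880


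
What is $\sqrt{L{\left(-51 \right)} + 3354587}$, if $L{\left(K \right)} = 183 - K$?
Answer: $\sqrt{3354821} \approx 1831.6$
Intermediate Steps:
$\sqrt{L{\left(-51 \right)} + 3354587} = \sqrt{\left(183 - -51\right) + 3354587} = \sqrt{\left(183 + 51\right) + 3354587} = \sqrt{234 + 3354587} = \sqrt{3354821}$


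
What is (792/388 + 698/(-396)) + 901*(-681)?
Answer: -11784431335/19206 ≈ -6.1358e+5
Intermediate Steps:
(792/388 + 698/(-396)) + 901*(-681) = (792*(1/388) + 698*(-1/396)) - 613581 = (198/97 - 349/198) - 613581 = 5351/19206 - 613581 = -11784431335/19206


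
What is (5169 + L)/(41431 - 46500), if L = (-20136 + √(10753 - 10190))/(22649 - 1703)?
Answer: -18041623/17695879 - √563/106175274 ≈ -1.0195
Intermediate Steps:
L = -3356/3491 + √563/20946 (L = (-20136 + √563)/20946 = (-20136 + √563)*(1/20946) = -3356/3491 + √563/20946 ≈ -0.96020)
(5169 + L)/(41431 - 46500) = (5169 + (-3356/3491 + √563/20946))/(41431 - 46500) = (18041623/3491 + √563/20946)/(-5069) = (18041623/3491 + √563/20946)*(-1/5069) = -18041623/17695879 - √563/106175274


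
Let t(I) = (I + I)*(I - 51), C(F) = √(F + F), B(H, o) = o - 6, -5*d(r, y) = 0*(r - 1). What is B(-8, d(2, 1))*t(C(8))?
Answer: 2256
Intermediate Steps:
d(r, y) = 0 (d(r, y) = -0*(r - 1) = -0*(-1 + r) = -⅕*0 = 0)
B(H, o) = -6 + o
C(F) = √2*√F (C(F) = √(2*F) = √2*√F)
t(I) = 2*I*(-51 + I) (t(I) = (2*I)*(-51 + I) = 2*I*(-51 + I))
B(-8, d(2, 1))*t(C(8)) = (-6 + 0)*(2*(√2*√8)*(-51 + √2*√8)) = -12*√2*(2*√2)*(-51 + √2*(2*√2)) = -12*4*(-51 + 4) = -12*4*(-47) = -6*(-376) = 2256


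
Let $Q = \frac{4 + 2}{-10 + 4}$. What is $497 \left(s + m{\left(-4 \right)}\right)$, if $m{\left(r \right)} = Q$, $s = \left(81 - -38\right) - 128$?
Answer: $-4970$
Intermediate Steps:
$Q = -1$ ($Q = \frac{6}{-6} = 6 \left(- \frac{1}{6}\right) = -1$)
$s = -9$ ($s = \left(81 + 38\right) - 128 = 119 - 128 = -9$)
$m{\left(r \right)} = -1$
$497 \left(s + m{\left(-4 \right)}\right) = 497 \left(-9 - 1\right) = 497 \left(-10\right) = -4970$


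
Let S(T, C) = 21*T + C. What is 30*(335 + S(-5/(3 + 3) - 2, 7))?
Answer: 8475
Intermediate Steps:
S(T, C) = C + 21*T
30*(335 + S(-5/(3 + 3) - 2, 7)) = 30*(335 + (7 + 21*(-5/(3 + 3) - 2))) = 30*(335 + (7 + 21*(-5/6 - 2))) = 30*(335 + (7 + 21*(-5*⅙ - 2))) = 30*(335 + (7 + 21*(-⅚ - 2))) = 30*(335 + (7 + 21*(-17/6))) = 30*(335 + (7 - 119/2)) = 30*(335 - 105/2) = 30*(565/2) = 8475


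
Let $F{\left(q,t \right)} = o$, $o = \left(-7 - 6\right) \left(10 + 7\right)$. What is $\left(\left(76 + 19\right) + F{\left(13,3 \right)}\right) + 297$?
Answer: $171$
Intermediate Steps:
$o = -221$ ($o = \left(-13\right) 17 = -221$)
$F{\left(q,t \right)} = -221$
$\left(\left(76 + 19\right) + F{\left(13,3 \right)}\right) + 297 = \left(\left(76 + 19\right) - 221\right) + 297 = \left(95 - 221\right) + 297 = -126 + 297 = 171$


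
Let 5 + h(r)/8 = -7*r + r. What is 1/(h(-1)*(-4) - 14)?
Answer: -1/46 ≈ -0.021739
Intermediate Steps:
h(r) = -40 - 48*r (h(r) = -40 + 8*(-7*r + r) = -40 + 8*(-6*r) = -40 - 48*r)
1/(h(-1)*(-4) - 14) = 1/((-40 - 48*(-1))*(-4) - 14) = 1/((-40 + 48)*(-4) - 14) = 1/(8*(-4) - 14) = 1/(-32 - 14) = 1/(-46) = -1/46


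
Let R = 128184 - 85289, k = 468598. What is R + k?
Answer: 511493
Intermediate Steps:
R = 42895
R + k = 42895 + 468598 = 511493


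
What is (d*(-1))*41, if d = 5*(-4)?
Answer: 820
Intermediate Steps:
d = -20
(d*(-1))*41 = -20*(-1)*41 = 20*41 = 820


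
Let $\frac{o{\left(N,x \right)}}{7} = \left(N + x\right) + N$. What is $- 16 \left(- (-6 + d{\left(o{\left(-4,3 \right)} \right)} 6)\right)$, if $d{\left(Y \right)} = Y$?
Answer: $-3456$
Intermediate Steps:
$o{\left(N,x \right)} = 7 x + 14 N$ ($o{\left(N,x \right)} = 7 \left(\left(N + x\right) + N\right) = 7 \left(x + 2 N\right) = 7 x + 14 N$)
$- 16 \left(- (-6 + d{\left(o{\left(-4,3 \right)} \right)} 6)\right) = - 16 \left(- (-6 + \left(7 \cdot 3 + 14 \left(-4\right)\right) 6)\right) = - 16 \left(- (-6 + \left(21 - 56\right) 6)\right) = - 16 \left(- (-6 - 210)\right) = - 16 \left(\left(-1\right) \left(-216\right)\right) = \left(-16\right) 216 = -3456$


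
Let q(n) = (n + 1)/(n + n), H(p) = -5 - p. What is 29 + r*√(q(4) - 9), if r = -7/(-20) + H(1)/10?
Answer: 29 - I*√134/16 ≈ 29.0 - 0.72349*I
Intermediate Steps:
q(n) = (1 + n)/(2*n) (q(n) = (1 + n)/((2*n)) = (1 + n)*(1/(2*n)) = (1 + n)/(2*n))
r = -¼ (r = -7/(-20) + (-5 - 1*1)/10 = -7*(-1/20) + (-5 - 1)*(⅒) = 7/20 - 6*⅒ = 7/20 - ⅗ = -¼ ≈ -0.25000)
29 + r*√(q(4) - 9) = 29 - √((½)*(1 + 4)/4 - 9)/4 = 29 - √((½)*(¼)*5 - 9)/4 = 29 - √(5/8 - 9)/4 = 29 - I*√134/16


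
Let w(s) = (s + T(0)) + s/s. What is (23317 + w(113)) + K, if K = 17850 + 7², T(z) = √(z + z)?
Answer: 41330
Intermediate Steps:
T(z) = √2*√z (T(z) = √(2*z) = √2*√z)
w(s) = 1 + s (w(s) = (s + √2*√0) + s/s = (s + √2*0) + 1 = (s + 0) + 1 = s + 1 = 1 + s)
K = 17899 (K = 17850 + 49 = 17899)
(23317 + w(113)) + K = (23317 + (1 + 113)) + 17899 = (23317 + 114) + 17899 = 23431 + 17899 = 41330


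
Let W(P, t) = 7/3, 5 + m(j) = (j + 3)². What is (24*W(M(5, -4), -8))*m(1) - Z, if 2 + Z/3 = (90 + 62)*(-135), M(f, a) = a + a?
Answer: 62182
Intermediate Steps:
m(j) = -5 + (3 + j)² (m(j) = -5 + (j + 3)² = -5 + (3 + j)²)
M(f, a) = 2*a
W(P, t) = 7/3 (W(P, t) = 7*(⅓) = 7/3)
Z = -61566 (Z = -6 + 3*((90 + 62)*(-135)) = -6 + 3*(152*(-135)) = -6 + 3*(-20520) = -6 - 61560 = -61566)
(24*W(M(5, -4), -8))*m(1) - Z = (24*(7/3))*(-5 + (3 + 1)²) - 1*(-61566) = 56*(-5 + 4²) + 61566 = 56*(-5 + 16) + 61566 = 56*11 + 61566 = 616 + 61566 = 62182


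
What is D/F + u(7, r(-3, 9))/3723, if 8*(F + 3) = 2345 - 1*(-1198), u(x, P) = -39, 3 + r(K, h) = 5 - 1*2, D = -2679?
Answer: -522409/85629 ≈ -6.1008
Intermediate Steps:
r(K, h) = 0 (r(K, h) = -3 + (5 - 1*2) = -3 + (5 - 2) = -3 + 3 = 0)
F = 3519/8 (F = -3 + (2345 - 1*(-1198))/8 = -3 + (2345 + 1198)/8 = -3 + (1/8)*3543 = -3 + 3543/8 = 3519/8 ≈ 439.88)
D/F + u(7, r(-3, 9))/3723 = -2679/3519/8 - 39/3723 = -2679*8/3519 - 39*1/3723 = -7144/1173 - 13/1241 = -522409/85629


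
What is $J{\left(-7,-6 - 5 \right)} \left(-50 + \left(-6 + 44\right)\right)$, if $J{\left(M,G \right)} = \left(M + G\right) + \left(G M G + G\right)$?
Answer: $10512$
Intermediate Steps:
$J{\left(M,G \right)} = M + 2 G + M G^{2}$ ($J{\left(M,G \right)} = \left(G + M\right) + \left(M G^{2} + G\right) = \left(G + M\right) + \left(G + M G^{2}\right) = M + 2 G + M G^{2}$)
$J{\left(-7,-6 - 5 \right)} \left(-50 + \left(-6 + 44\right)\right) = \left(-7 + 2 \left(-6 - 5\right) - 7 \left(-6 - 5\right)^{2}\right) \left(-50 + \left(-6 + 44\right)\right) = \left(-7 + 2 \left(-11\right) - 7 \left(-11\right)^{2}\right) \left(-50 + 38\right) = \left(-7 - 22 - 847\right) \left(-12\right) = \left(-876\right) \left(-12\right) = 10512$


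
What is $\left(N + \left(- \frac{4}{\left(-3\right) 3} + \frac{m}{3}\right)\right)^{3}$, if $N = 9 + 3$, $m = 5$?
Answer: $\frac{2048383}{729} \approx 2809.9$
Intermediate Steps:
$N = 12$
$\left(N + \left(- \frac{4}{\left(-3\right) 3} + \frac{m}{3}\right)\right)^{3} = \left(12 + \left(- \frac{4}{\left(-3\right) 3} + \frac{5}{3}\right)\right)^{3} = \left(12 + \left(- \frac{4}{-9} + 5 \cdot \frac{1}{3}\right)\right)^{3} = \left(12 + \left(\left(-4\right) \left(- \frac{1}{9}\right) + \frac{5}{3}\right)\right)^{3} = \left(12 + \left(\frac{4}{9} + \frac{5}{3}\right)\right)^{3} = \left(12 + \frac{19}{9}\right)^{3} = \left(\frac{127}{9}\right)^{3} = \frac{2048383}{729}$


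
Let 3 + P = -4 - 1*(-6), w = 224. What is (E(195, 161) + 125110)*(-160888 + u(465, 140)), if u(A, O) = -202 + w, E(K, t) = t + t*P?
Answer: -20125945260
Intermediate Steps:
P = -1 (P = -3 + (-4 - 1*(-6)) = -3 + (-4 + 6) = -3 + 2 = -1)
E(K, t) = 0 (E(K, t) = t + t*(-1) = t - t = 0)
u(A, O) = 22 (u(A, O) = -202 + 224 = 22)
(E(195, 161) + 125110)*(-160888 + u(465, 140)) = (0 + 125110)*(-160888 + 22) = 125110*(-160866) = -20125945260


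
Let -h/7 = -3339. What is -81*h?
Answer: -1893213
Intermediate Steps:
h = 23373 (h = -7*(-3339) = 23373)
-81*h = -81*23373 = -1893213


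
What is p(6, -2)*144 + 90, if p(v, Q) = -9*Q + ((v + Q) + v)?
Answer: 4122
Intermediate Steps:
p(v, Q) = -8*Q + 2*v (p(v, Q) = -9*Q + ((Q + v) + v) = -9*Q + (Q + 2*v) = -8*Q + 2*v)
p(6, -2)*144 + 90 = (-8*(-2) + 2*6)*144 + 90 = (16 + 12)*144 + 90 = 28*144 + 90 = 4032 + 90 = 4122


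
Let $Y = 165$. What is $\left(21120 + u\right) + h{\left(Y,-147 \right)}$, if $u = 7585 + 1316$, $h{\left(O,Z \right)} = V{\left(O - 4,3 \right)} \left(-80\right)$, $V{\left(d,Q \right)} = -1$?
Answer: $30101$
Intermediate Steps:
$h{\left(O,Z \right)} = 80$ ($h{\left(O,Z \right)} = \left(-1\right) \left(-80\right) = 80$)
$u = 8901$
$\left(21120 + u\right) + h{\left(Y,-147 \right)} = \left(21120 + 8901\right) + 80 = 30021 + 80 = 30101$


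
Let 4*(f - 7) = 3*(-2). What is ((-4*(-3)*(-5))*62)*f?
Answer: -20460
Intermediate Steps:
f = 11/2 (f = 7 + (3*(-2))/4 = 7 + (¼)*(-6) = 7 - 3/2 = 11/2 ≈ 5.5000)
((-4*(-3)*(-5))*62)*f = ((-4*(-3)*(-5))*62)*(11/2) = ((12*(-5))*62)*(11/2) = -60*62*(11/2) = -3720*11/2 = -20460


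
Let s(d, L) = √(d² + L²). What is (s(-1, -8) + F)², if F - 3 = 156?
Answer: (159 + √65)² ≈ 27910.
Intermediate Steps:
F = 159 (F = 3 + 156 = 159)
s(d, L) = √(L² + d²)
(s(-1, -8) + F)² = (√((-8)² + (-1)²) + 159)² = (√(64 + 1) + 159)² = (√65 + 159)² = (159 + √65)²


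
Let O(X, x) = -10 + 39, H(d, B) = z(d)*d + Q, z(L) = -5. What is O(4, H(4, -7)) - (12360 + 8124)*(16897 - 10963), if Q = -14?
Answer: -121552027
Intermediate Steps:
H(d, B) = -14 - 5*d (H(d, B) = -5*d - 14 = -14 - 5*d)
O(X, x) = 29
O(4, H(4, -7)) - (12360 + 8124)*(16897 - 10963) = 29 - (12360 + 8124)*(16897 - 10963) = 29 - 20484*5934 = 29 - 1*121552056 = 29 - 121552056 = -121552027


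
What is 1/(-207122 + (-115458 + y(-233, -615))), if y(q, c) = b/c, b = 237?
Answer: -205/66128979 ≈ -3.1000e-6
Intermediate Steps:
y(q, c) = 237/c
1/(-207122 + (-115458 + y(-233, -615))) = 1/(-207122 + (-115458 + 237/(-615))) = 1/(-207122 + (-115458 + 237*(-1/615))) = 1/(-207122 + (-115458 - 79/205)) = 1/(-207122 - 23668969/205) = 1/(-66128979/205) = -205/66128979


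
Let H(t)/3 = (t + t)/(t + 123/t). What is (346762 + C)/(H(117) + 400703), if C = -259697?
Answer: 40084726/184486399 ≈ 0.21728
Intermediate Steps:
H(t) = 6*t/(t + 123/t) (H(t) = 3*((t + t)/(t + 123/t)) = 3*((2*t)/(t + 123/t)) = 3*(2*t/(t + 123/t)) = 6*t/(t + 123/t))
(346762 + C)/(H(117) + 400703) = (346762 - 259697)/(6*117**2/(123 + 117**2) + 400703) = 87065/(6*13689/(123 + 13689) + 400703) = 87065/(6*13689/13812 + 400703) = 87065/(6*13689*(1/13812) + 400703) = 87065/(13689/2302 + 400703) = 87065/(922431995/2302) = 87065*(2302/922431995) = 40084726/184486399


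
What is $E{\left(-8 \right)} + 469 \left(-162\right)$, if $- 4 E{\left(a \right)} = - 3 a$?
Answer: $-75984$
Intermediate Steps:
$E{\left(a \right)} = \frac{3 a}{4}$ ($E{\left(a \right)} = - \frac{\left(-3\right) a}{4} = \frac{3 a}{4}$)
$E{\left(-8 \right)} + 469 \left(-162\right) = \frac{3}{4} \left(-8\right) + 469 \left(-162\right) = -6 - 75978 = -75984$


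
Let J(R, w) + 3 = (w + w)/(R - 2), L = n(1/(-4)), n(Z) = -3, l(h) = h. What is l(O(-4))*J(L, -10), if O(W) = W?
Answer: -4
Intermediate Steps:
L = -3
J(R, w) = -3 + 2*w/(-2 + R) (J(R, w) = -3 + (w + w)/(R - 2) = -3 + (2*w)/(-2 + R) = -3 + 2*w/(-2 + R))
l(O(-4))*J(L, -10) = -4*(6 - 3*(-3) + 2*(-10))/(-2 - 3) = -4*(6 + 9 - 20)/(-5) = -(-4)*(-5)/5 = -4*1 = -4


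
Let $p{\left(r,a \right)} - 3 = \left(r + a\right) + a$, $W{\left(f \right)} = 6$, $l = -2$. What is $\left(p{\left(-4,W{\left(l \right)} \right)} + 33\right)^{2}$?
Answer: $1936$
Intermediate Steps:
$p{\left(r,a \right)} = 3 + r + 2 a$ ($p{\left(r,a \right)} = 3 + \left(\left(r + a\right) + a\right) = 3 + \left(\left(a + r\right) + a\right) = 3 + \left(r + 2 a\right) = 3 + r + 2 a$)
$\left(p{\left(-4,W{\left(l \right)} \right)} + 33\right)^{2} = \left(\left(3 - 4 + 2 \cdot 6\right) + 33\right)^{2} = \left(\left(3 - 4 + 12\right) + 33\right)^{2} = \left(11 + 33\right)^{2} = 44^{2} = 1936$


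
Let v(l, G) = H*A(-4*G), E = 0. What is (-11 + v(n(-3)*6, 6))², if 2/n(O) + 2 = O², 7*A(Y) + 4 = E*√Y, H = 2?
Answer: 7225/49 ≈ 147.45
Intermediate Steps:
A(Y) = -4/7 (A(Y) = -4/7 + (0*√Y)/7 = -4/7 + (⅐)*0 = -4/7 + 0 = -4/7)
n(O) = 2/(-2 + O²)
v(l, G) = -8/7 (v(l, G) = 2*(-4/7) = -8/7)
(-11 + v(n(-3)*6, 6))² = (-11 - 8/7)² = (-85/7)² = 7225/49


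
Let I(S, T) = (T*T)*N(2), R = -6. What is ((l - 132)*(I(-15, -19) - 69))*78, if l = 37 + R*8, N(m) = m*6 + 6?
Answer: -71709066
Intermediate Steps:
N(m) = 6 + 6*m (N(m) = 6*m + 6 = 6 + 6*m)
I(S, T) = 18*T**2 (I(S, T) = (T*T)*(6 + 6*2) = T**2*(6 + 12) = T**2*18 = 18*T**2)
l = -11 (l = 37 - 6*8 = 37 - 48 = -11)
((l - 132)*(I(-15, -19) - 69))*78 = ((-11 - 132)*(18*(-19)**2 - 69))*78 = -143*(18*361 - 69)*78 = -143*(6498 - 69)*78 = -143*6429*78 = -919347*78 = -71709066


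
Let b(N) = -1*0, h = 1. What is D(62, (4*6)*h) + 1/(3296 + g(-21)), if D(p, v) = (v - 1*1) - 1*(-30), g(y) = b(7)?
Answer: 174689/3296 ≈ 53.000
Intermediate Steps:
b(N) = 0
g(y) = 0
D(p, v) = 29 + v (D(p, v) = (v - 1) + 30 = (-1 + v) + 30 = 29 + v)
D(62, (4*6)*h) + 1/(3296 + g(-21)) = (29 + (4*6)*1) + 1/(3296 + 0) = (29 + 24*1) + 1/3296 = (29 + 24) + 1/3296 = 53 + 1/3296 = 174689/3296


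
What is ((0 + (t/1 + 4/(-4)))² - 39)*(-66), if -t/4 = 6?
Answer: -38676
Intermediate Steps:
t = -24 (t = -4*6 = -24)
((0 + (t/1 + 4/(-4)))² - 39)*(-66) = ((0 + (-24/1 + 4/(-4)))² - 39)*(-66) = ((0 + (-24*1 + 4*(-¼)))² - 39)*(-66) = ((0 + (-24 - 1))² - 39)*(-66) = ((0 - 25)² - 39)*(-66) = ((-25)² - 39)*(-66) = (625 - 39)*(-66) = 586*(-66) = -38676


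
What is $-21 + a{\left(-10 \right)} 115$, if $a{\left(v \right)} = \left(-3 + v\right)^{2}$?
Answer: $19414$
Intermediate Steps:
$-21 + a{\left(-10 \right)} 115 = -21 + \left(-3 - 10\right)^{2} \cdot 115 = -21 + \left(-13\right)^{2} \cdot 115 = -21 + 169 \cdot 115 = -21 + 19435 = 19414$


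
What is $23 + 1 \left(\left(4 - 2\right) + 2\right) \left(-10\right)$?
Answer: $-17$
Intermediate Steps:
$23 + 1 \left(\left(4 - 2\right) + 2\right) \left(-10\right) = 23 + 1 \left(2 + 2\right) \left(-10\right) = 23 + 1 \cdot 4 \left(-10\right) = 23 + 4 \left(-10\right) = 23 - 40 = -17$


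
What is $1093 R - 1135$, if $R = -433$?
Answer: $-474404$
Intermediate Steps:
$1093 R - 1135 = 1093 \left(-433\right) - 1135 = -473269 - 1135 = -474404$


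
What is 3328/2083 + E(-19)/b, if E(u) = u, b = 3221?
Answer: 10679911/6709343 ≈ 1.5918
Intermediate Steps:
3328/2083 + E(-19)/b = 3328/2083 - 19/3221 = 10679911/6709343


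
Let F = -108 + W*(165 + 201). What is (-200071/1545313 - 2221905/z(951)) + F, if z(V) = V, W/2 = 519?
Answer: 184905854819538/489864221 ≈ 3.7746e+5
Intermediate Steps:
W = 1038 (W = 2*519 = 1038)
F = 379800 (F = -108 + 1038*(165 + 201) = -108 + 1038*366 = -108 + 379908 = 379800)
(-200071/1545313 - 2221905/z(951)) + F = (-200071/1545313 - 2221905/951) + 379800 = (-200071*1/1545313 - 2221905*1/951) + 379800 = (-200071/1545313 - 740635/317) + 379800 = -1144576316262/489864221 + 379800 = 184905854819538/489864221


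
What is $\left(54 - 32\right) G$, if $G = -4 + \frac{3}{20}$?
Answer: $- \frac{847}{10} \approx -84.7$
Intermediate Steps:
$G = - \frac{77}{20}$ ($G = -4 + 3 \cdot \frac{1}{20} = -4 + \frac{3}{20} = - \frac{77}{20} \approx -3.85$)
$\left(54 - 32\right) G = \left(54 - 32\right) \left(- \frac{77}{20}\right) = 22 \left(- \frac{77}{20}\right) = - \frac{847}{10}$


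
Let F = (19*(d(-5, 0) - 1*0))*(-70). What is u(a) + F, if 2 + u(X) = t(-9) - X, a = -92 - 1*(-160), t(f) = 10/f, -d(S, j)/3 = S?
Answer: -180190/9 ≈ -20021.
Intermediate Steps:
d(S, j) = -3*S
a = 68 (a = -92 + 160 = 68)
F = -19950 (F = (19*(-3*(-5) - 1*0))*(-70) = (19*(15 + 0))*(-70) = (19*15)*(-70) = 285*(-70) = -19950)
u(X) = -28/9 - X (u(X) = -2 + (10/(-9) - X) = -2 + (10*(-⅑) - X) = -2 + (-10/9 - X) = -28/9 - X)
u(a) + F = (-28/9 - 1*68) - 19950 = (-28/9 - 68) - 19950 = -640/9 - 19950 = -180190/9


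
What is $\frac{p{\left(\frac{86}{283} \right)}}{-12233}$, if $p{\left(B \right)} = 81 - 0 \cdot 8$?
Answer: $- \frac{81}{12233} \approx -0.0066214$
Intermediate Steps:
$p{\left(B \right)} = 81$ ($p{\left(B \right)} = 81 - 0 = 81 + 0 = 81$)
$\frac{p{\left(\frac{86}{283} \right)}}{-12233} = \frac{81}{-12233} = 81 \left(- \frac{1}{12233}\right) = - \frac{81}{12233}$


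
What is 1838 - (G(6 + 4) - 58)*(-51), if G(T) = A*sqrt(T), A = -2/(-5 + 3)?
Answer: -1120 + 51*sqrt(10) ≈ -958.72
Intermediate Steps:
A = 1 (A = -2/(-2) = -2*(-1/2) = 1)
G(T) = sqrt(T) (G(T) = 1*sqrt(T) = sqrt(T))
1838 - (G(6 + 4) - 58)*(-51) = 1838 - (sqrt(6 + 4) - 58)*(-51) = 1838 - (sqrt(10) - 58)*(-51) = 1838 - (-58 + sqrt(10))*(-51) = 1838 - (2958 - 51*sqrt(10)) = 1838 + (-2958 + 51*sqrt(10)) = -1120 + 51*sqrt(10)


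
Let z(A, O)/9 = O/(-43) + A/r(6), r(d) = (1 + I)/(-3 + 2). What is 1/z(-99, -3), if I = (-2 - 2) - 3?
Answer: -86/12717 ≈ -0.0067626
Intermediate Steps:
I = -7 (I = -4 - 3 = -7)
r(d) = 6 (r(d) = (1 - 7)/(-3 + 2) = -6/(-1) = -6*(-1) = 6)
z(A, O) = -9*O/43 + 3*A/2 (z(A, O) = 9*(O/(-43) + A/6) = 9*(O*(-1/43) + A*(1/6)) = 9*(-O/43 + A/6) = -9*O/43 + 3*A/2)
1/z(-99, -3) = 1/(-9/43*(-3) + (3/2)*(-99)) = 1/(27/43 - 297/2) = 1/(-12717/86) = -86/12717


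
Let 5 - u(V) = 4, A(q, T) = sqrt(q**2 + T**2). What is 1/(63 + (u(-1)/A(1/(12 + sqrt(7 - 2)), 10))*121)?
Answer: sqrt(14901 + 2400*sqrt(5))/(1452 + 121*sqrt(5) + 63*sqrt(3)*sqrt(4967 + 800*sqrt(5))) ≈ 0.013316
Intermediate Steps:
A(q, T) = sqrt(T**2 + q**2)
u(V) = 1 (u(V) = 5 - 1*4 = 5 - 4 = 1)
1/(63 + (u(-1)/A(1/(12 + sqrt(7 - 2)), 10))*121) = 1/(63 + (1/sqrt(10**2 + (1/(12 + sqrt(7 - 2)))**2))*121) = 1/(63 + (1/sqrt(100 + (1/(12 + sqrt(5)))**2))*121) = 1/(63 + (1/sqrt(100 + (12 + sqrt(5))**(-2)))*121) = 1/(63 + 121/sqrt(100 + (12 + sqrt(5))**(-2)))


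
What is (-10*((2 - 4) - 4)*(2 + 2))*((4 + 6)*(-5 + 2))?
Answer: -7200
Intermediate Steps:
(-10*((2 - 4) - 4)*(2 + 2))*((4 + 6)*(-5 + 2)) = (-10*(-2 - 4)*4)*(10*(-3)) = -(-60)*4*(-30) = -10*(-24)*(-30) = 240*(-30) = -7200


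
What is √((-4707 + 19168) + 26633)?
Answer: 3*√4566 ≈ 202.72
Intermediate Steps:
√((-4707 + 19168) + 26633) = √(14461 + 26633) = √41094 = 3*√4566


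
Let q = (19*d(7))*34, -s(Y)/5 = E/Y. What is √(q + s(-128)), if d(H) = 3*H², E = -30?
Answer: 3*√675277/8 ≈ 308.16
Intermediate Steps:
s(Y) = 150/Y (s(Y) = -(-150)/Y = 150/Y)
q = 94962 (q = (19*(3*7²))*34 = (19*(3*49))*34 = (19*147)*34 = 2793*34 = 94962)
√(q + s(-128)) = √(94962 + 150/(-128)) = √(94962 + 150*(-1/128)) = √(94962 - 75/64) = √(6077493/64) = 3*√675277/8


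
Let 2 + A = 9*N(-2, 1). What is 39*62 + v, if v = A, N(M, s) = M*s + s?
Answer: 2407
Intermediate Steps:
N(M, s) = s + M*s
A = -11 (A = -2 + 9*(1*(1 - 2)) = -2 + 9*(1*(-1)) = -2 + 9*(-1) = -2 - 9 = -11)
v = -11
39*62 + v = 39*62 - 11 = 2418 - 11 = 2407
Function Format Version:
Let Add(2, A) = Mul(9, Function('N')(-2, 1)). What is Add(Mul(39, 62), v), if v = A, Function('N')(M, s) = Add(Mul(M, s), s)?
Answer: 2407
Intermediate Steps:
Function('N')(M, s) = Add(s, Mul(M, s))
A = -11 (A = Add(-2, Mul(9, Mul(1, Add(1, -2)))) = Add(-2, Mul(9, Mul(1, -1))) = Add(-2, Mul(9, -1)) = Add(-2, -9) = -11)
v = -11
Add(Mul(39, 62), v) = Add(Mul(39, 62), -11) = Add(2418, -11) = 2407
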